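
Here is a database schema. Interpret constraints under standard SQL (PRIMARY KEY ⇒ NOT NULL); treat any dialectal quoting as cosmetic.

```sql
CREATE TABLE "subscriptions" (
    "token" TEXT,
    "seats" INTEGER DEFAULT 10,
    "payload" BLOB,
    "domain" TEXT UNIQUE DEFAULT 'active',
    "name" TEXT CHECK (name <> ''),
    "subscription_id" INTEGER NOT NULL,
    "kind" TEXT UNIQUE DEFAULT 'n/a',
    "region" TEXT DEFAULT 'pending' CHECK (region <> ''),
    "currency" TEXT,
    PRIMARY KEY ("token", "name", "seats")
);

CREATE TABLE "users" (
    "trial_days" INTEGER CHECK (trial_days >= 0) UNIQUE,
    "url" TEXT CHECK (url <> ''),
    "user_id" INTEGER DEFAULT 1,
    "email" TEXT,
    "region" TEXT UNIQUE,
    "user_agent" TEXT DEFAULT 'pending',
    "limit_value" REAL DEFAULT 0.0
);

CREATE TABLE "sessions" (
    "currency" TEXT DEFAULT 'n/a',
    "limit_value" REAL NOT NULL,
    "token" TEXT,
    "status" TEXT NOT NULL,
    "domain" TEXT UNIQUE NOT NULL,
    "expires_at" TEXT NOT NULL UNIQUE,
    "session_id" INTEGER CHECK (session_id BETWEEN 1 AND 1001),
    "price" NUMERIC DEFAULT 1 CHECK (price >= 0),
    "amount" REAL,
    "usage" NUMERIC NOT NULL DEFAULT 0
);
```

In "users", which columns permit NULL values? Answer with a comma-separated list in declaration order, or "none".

- trial_days: CHECK does not forbid NULL (a CHECK constraint passes when its expression is NULL) → nullable.
- url: CHECK does not forbid NULL (a CHECK constraint passes when its expression is NULL) → nullable.
- user_id: DEFAULT only fills an omitted column; an explicit NULL is still allowed → nullable.
- email: no NOT NULL constraint applies → nullable.
- region: UNIQUE does not imply NOT NULL → nullable.
- user_agent: DEFAULT only fills an omitted column; an explicit NULL is still allowed → nullable.
- limit_value: DEFAULT only fills an omitted column; an explicit NULL is still allowed → nullable.

trial_days, url, user_id, email, region, user_agent, limit_value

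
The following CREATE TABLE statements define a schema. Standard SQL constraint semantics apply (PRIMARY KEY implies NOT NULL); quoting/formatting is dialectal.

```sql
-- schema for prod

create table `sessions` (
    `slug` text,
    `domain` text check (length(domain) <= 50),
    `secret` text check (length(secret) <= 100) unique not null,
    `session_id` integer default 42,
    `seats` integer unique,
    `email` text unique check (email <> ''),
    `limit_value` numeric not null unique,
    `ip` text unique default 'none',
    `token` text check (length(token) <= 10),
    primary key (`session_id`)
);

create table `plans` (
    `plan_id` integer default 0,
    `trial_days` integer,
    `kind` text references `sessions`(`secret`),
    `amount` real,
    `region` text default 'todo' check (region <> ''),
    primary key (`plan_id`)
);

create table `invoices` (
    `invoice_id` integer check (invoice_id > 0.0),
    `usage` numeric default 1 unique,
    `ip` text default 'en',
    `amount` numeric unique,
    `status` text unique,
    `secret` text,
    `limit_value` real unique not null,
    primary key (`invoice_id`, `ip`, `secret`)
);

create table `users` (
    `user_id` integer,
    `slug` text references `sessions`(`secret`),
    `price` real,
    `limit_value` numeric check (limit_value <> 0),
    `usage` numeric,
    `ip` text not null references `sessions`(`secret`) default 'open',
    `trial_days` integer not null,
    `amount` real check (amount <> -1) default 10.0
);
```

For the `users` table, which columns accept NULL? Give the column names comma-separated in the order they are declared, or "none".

user_id, slug, price, limit_value, usage, amount

- user_id: no NOT NULL constraint applies → nullable.
- slug: a foreign key column may be NULL unless separately constrained → nullable.
- price: no NOT NULL constraint applies → nullable.
- limit_value: CHECK does not forbid NULL (a CHECK constraint passes when its expression is NULL) → nullable.
- usage: no NOT NULL constraint applies → nullable.
- ip: declared NOT NULL → not nullable.
- trial_days: declared NOT NULL → not nullable.
- amount: CHECK does not forbid NULL (a CHECK constraint passes when its expression is NULL) → nullable.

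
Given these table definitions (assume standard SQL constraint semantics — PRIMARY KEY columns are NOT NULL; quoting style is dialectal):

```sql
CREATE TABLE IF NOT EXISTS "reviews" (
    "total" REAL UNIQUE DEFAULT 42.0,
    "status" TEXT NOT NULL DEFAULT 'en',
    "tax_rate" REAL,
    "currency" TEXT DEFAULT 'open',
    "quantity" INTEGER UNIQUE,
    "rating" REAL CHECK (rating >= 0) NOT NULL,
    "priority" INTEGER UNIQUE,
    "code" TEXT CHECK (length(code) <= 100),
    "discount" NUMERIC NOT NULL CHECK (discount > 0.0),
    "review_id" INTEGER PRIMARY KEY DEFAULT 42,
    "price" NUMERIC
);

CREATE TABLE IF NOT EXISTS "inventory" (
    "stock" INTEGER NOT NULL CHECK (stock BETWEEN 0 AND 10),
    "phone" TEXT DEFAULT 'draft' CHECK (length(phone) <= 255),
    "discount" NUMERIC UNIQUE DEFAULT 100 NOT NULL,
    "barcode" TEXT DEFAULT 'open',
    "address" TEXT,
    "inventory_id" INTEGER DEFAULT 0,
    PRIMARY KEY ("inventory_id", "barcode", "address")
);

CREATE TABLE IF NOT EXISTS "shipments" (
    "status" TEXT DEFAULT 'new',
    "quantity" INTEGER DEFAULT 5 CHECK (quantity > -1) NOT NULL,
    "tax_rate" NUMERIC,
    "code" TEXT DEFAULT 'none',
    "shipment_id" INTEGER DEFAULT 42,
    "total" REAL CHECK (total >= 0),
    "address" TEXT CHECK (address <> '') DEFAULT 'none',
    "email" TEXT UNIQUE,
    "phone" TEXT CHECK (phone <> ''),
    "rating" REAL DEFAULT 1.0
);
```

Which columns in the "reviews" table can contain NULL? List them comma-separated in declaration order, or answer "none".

- total: UNIQUE does not imply NOT NULL → nullable.
- status: declared NOT NULL → not nullable.
- tax_rate: no NOT NULL constraint applies → nullable.
- currency: DEFAULT only fills an omitted column; an explicit NULL is still allowed → nullable.
- quantity: UNIQUE does not imply NOT NULL → nullable.
- rating: declared NOT NULL → not nullable.
- priority: UNIQUE does not imply NOT NULL → nullable.
- code: CHECK does not forbid NULL (a CHECK constraint passes when its expression is NULL) → nullable.
- discount: declared NOT NULL → not nullable.
- review_id: part of the PRIMARY KEY, which implies NOT NULL → not nullable.
- price: no NOT NULL constraint applies → nullable.

total, tax_rate, currency, quantity, priority, code, price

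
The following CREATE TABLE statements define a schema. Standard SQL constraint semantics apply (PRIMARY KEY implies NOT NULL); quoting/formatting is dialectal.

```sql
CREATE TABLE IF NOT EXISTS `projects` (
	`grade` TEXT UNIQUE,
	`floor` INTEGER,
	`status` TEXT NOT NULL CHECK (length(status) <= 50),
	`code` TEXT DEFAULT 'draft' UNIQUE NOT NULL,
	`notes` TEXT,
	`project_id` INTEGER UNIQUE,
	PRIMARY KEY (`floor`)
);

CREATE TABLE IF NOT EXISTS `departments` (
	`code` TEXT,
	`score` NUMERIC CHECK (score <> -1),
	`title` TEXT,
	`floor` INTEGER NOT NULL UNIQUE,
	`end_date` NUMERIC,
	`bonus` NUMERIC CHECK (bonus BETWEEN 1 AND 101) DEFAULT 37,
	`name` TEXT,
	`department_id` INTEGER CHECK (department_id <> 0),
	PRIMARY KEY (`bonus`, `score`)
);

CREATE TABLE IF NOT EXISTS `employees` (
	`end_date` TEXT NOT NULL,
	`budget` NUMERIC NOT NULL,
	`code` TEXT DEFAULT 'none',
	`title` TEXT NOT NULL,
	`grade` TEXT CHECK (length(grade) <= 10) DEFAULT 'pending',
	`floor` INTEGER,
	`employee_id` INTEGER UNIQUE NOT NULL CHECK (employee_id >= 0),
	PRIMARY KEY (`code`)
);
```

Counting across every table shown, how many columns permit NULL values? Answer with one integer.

10

projects: 3 nullable (grade, notes, project_id — PK (floor) and explicit NOT NULL columns excluded).
departments: 5 nullable (code, title, end_date, name, department_id — PK (bonus, score) and explicit NOT NULL columns excluded).
employees: 2 nullable (grade, floor — PK (code) and explicit NOT NULL columns excluded).
Total: 3 + 5 + 2 = 10.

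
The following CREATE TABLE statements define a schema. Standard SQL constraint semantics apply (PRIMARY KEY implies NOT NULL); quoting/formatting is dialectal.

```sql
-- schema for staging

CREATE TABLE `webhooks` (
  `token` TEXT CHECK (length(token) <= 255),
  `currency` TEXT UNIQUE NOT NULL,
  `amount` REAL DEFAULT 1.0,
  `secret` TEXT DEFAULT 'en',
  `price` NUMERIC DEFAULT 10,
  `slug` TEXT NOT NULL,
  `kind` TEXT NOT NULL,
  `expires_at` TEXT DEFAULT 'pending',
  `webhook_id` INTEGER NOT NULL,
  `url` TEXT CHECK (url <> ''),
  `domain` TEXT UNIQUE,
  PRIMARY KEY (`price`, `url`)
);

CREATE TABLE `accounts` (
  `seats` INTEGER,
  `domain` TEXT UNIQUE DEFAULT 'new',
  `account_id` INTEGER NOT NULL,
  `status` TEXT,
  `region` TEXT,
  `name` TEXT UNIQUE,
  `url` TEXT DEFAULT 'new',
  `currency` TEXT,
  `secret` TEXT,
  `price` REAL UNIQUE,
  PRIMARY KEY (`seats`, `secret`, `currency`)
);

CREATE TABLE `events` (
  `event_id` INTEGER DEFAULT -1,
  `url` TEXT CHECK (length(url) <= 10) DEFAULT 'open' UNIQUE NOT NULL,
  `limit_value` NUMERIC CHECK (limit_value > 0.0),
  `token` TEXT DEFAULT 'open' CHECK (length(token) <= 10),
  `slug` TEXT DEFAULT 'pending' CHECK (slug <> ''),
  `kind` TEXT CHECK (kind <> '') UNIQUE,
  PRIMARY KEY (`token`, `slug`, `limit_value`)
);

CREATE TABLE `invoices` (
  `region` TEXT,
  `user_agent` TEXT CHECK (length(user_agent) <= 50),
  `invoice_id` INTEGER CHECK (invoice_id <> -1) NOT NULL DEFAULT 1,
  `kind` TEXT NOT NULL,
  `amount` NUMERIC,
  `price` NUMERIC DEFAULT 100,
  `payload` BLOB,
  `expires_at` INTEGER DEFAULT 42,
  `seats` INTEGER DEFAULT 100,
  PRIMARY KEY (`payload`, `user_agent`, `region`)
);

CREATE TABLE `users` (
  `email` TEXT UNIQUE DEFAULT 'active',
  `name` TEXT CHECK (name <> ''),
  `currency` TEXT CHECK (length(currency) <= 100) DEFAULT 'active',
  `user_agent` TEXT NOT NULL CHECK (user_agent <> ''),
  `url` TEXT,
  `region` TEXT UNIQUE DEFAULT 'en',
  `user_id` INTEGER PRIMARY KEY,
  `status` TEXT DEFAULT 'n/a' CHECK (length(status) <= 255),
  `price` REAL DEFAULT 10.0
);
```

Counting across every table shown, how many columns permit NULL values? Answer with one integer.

webhooks: 5 nullable (token, amount, secret, expires_at, domain — PK (price, url) and explicit NOT NULL columns excluded).
accounts: 6 nullable (domain, status, region, name, url, price — PK (seats, secret, currency) and explicit NOT NULL columns excluded).
events: 2 nullable (event_id, kind — PK (token, slug, limit_value) and explicit NOT NULL columns excluded).
invoices: 4 nullable (amount, price, expires_at, seats — PK (payload, user_agent, region) and explicit NOT NULL columns excluded).
users: 7 nullable (email, name, currency, url, region, status, price — PK (user_id) and explicit NOT NULL columns excluded).
Total: 5 + 6 + 2 + 4 + 7 = 24.

24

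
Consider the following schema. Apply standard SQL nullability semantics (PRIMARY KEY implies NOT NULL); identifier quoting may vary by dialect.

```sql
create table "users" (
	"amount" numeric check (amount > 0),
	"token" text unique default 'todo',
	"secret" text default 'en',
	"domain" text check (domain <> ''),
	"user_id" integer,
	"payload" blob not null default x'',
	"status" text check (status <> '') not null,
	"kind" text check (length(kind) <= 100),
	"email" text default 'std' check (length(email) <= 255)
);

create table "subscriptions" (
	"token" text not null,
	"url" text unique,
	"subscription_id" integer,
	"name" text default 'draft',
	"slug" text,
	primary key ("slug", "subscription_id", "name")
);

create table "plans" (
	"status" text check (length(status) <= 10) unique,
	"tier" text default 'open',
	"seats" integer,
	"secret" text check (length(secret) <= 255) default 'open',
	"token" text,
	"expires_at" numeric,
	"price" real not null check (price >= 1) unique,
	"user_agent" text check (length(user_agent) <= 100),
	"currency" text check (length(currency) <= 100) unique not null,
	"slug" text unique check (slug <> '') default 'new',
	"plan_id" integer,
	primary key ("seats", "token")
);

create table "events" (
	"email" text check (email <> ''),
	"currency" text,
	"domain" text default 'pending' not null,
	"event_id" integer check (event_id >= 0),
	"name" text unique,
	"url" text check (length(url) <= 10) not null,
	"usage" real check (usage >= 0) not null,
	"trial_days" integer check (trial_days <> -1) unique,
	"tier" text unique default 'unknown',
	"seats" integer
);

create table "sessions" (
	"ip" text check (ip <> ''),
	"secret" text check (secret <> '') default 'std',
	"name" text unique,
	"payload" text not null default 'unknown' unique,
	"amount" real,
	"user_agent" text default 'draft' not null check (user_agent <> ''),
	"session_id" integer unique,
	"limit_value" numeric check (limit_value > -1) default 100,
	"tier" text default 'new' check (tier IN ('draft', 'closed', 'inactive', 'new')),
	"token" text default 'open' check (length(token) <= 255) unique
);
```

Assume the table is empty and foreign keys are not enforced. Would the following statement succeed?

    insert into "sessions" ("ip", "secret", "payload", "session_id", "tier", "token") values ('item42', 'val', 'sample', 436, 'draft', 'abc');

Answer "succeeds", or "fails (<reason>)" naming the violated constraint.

succeeds

NOT NULL columns: payload is supplied; user_agent defaults to 'draft'.
CHECK constraints: 'item42' satisfies (ip <> ''); 'val' satisfies (secret <> ''); 'draft' satisfies (tier IN ('draft', 'closed', 'inactive', 'new')); 'abc' satisfies (length(token) <= 255).
No constraint is violated.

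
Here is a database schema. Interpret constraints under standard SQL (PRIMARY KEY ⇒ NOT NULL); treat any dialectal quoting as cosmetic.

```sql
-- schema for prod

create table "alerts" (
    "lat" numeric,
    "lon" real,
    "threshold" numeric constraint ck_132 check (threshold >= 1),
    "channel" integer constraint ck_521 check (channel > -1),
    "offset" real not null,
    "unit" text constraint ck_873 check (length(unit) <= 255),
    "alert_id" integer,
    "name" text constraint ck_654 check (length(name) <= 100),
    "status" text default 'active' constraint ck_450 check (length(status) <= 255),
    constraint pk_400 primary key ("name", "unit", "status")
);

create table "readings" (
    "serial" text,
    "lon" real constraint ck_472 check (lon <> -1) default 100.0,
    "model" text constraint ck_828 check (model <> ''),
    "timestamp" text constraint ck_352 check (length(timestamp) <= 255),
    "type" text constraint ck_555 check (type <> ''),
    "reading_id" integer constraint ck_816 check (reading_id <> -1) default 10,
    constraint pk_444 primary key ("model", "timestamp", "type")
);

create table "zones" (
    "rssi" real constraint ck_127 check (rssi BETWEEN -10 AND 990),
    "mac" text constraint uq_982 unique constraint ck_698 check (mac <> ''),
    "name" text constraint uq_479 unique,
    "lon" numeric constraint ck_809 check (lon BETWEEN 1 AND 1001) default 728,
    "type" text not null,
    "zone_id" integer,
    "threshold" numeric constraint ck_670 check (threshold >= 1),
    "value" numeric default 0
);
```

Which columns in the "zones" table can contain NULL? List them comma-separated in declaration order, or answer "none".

- rssi: CHECK does not forbid NULL (a CHECK constraint passes when its expression is NULL) → nullable.
- mac: CHECK does not forbid NULL (a CHECK constraint passes when its expression is NULL) → nullable.
- name: UNIQUE does not imply NOT NULL → nullable.
- lon: CHECK does not forbid NULL (a CHECK constraint passes when its expression is NULL) → nullable.
- type: declared NOT NULL → not nullable.
- zone_id: no NOT NULL constraint applies → nullable.
- threshold: CHECK does not forbid NULL (a CHECK constraint passes when its expression is NULL) → nullable.
- value: DEFAULT only fills an omitted column; an explicit NULL is still allowed → nullable.

rssi, mac, name, lon, zone_id, threshold, value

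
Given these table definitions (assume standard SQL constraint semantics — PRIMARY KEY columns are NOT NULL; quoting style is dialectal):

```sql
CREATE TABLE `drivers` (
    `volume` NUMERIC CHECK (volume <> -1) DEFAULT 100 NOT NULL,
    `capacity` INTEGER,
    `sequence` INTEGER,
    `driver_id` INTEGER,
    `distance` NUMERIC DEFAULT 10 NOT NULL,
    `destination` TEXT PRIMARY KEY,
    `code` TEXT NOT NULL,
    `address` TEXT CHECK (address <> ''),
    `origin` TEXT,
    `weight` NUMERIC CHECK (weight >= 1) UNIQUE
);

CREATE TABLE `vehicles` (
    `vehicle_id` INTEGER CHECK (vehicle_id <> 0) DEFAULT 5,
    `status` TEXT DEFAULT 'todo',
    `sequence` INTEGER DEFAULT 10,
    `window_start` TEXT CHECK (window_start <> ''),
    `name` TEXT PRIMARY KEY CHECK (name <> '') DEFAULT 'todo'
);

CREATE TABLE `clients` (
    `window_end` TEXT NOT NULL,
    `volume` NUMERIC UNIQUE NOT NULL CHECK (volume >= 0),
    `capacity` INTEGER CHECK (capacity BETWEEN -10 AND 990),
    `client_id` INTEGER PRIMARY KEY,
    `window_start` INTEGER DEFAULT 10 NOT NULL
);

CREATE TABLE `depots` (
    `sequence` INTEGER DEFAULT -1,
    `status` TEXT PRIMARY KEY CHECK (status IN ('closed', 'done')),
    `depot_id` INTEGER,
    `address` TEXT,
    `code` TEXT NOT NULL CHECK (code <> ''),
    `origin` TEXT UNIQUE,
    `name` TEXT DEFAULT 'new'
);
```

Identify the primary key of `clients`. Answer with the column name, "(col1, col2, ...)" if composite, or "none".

client_id is declared PRIMARY KEY inline on the column.

client_id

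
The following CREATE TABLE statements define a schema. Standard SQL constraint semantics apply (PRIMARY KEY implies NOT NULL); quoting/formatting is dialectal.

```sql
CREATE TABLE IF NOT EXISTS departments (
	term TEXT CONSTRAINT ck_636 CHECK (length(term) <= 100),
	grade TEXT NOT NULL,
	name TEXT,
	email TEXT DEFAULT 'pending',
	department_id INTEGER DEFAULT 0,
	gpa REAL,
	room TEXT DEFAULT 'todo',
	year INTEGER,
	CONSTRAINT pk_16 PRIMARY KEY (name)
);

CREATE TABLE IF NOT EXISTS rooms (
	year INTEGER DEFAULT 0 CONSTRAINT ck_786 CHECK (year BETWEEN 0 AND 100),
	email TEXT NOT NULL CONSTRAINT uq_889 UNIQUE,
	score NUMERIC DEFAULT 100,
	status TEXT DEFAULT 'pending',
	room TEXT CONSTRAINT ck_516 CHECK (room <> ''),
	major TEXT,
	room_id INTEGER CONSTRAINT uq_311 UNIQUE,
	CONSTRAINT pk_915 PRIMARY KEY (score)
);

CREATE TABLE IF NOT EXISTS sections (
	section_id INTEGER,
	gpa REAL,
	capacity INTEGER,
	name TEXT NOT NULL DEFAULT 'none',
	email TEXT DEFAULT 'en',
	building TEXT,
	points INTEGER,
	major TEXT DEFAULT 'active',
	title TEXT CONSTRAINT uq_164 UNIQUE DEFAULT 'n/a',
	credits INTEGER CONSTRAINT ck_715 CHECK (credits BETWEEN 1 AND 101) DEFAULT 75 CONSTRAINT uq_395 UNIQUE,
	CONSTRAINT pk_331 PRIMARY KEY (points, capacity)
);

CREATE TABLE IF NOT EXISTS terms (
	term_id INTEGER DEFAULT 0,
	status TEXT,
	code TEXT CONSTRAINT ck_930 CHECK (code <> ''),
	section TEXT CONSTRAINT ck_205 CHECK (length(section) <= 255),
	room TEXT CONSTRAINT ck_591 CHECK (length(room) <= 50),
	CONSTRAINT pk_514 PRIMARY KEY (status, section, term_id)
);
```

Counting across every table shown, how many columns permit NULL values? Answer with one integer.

departments: 6 nullable (term, email, department_id, gpa, room, year — PK (name) and explicit NOT NULL columns excluded).
rooms: 5 nullable (year, status, room, major, room_id — PK (score) and explicit NOT NULL columns excluded).
sections: 7 nullable (section_id, gpa, email, building, major, title, credits — PK (points, capacity) and explicit NOT NULL columns excluded).
terms: 2 nullable (code, room — PK (status, section, term_id) and explicit NOT NULL columns excluded).
Total: 6 + 5 + 7 + 2 = 20.

20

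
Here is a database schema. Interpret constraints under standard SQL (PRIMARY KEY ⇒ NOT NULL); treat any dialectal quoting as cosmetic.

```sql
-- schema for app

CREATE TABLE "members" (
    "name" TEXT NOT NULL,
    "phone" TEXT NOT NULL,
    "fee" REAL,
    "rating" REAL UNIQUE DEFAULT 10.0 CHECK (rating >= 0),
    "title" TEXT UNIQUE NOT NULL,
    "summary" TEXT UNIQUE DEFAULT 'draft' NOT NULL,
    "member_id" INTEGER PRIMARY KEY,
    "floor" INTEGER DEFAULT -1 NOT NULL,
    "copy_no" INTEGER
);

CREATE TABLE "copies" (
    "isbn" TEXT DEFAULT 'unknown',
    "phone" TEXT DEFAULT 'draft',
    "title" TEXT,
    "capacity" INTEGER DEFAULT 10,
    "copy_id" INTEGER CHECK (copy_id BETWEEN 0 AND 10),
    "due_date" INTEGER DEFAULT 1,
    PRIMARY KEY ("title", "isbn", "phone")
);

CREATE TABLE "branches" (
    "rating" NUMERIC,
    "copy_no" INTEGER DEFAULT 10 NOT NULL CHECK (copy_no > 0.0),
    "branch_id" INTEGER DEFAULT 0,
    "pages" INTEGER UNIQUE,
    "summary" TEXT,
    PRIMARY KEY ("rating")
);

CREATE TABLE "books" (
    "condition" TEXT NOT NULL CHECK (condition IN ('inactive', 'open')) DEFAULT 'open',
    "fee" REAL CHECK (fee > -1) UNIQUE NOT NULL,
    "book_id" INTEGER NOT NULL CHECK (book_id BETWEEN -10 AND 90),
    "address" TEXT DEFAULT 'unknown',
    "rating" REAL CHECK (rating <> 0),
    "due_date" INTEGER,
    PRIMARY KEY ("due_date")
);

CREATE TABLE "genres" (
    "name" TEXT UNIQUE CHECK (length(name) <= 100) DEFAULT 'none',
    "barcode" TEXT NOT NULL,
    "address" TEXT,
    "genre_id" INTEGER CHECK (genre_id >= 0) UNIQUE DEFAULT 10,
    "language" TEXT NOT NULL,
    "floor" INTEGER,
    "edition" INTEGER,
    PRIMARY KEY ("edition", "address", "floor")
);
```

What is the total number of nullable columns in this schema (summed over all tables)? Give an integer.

13

members: 3 nullable (fee, rating, copy_no — PK (member_id) and explicit NOT NULL columns excluded).
copies: 3 nullable (capacity, copy_id, due_date — PK (title, isbn, phone) and explicit NOT NULL columns excluded).
branches: 3 nullable (branch_id, pages, summary — PK (rating) and explicit NOT NULL columns excluded).
books: 2 nullable (address, rating — PK (due_date) and explicit NOT NULL columns excluded).
genres: 2 nullable (name, genre_id — PK (edition, address, floor) and explicit NOT NULL columns excluded).
Total: 3 + 3 + 3 + 2 + 2 = 13.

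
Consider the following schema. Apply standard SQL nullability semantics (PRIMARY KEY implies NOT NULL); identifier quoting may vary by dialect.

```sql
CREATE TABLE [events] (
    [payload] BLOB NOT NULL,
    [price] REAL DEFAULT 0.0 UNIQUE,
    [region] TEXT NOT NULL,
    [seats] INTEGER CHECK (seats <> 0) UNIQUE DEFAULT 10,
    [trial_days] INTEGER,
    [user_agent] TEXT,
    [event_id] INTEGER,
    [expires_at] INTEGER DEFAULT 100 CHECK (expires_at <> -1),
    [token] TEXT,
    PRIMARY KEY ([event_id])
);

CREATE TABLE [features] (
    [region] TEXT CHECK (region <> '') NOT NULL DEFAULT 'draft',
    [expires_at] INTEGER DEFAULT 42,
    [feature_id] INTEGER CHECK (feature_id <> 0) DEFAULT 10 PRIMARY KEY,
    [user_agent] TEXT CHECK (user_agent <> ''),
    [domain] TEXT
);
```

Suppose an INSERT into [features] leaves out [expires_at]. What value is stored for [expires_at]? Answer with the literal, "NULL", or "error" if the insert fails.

42

expires_at has an explicit DEFAULT 42.
When the column is omitted from an INSERT, that default is used.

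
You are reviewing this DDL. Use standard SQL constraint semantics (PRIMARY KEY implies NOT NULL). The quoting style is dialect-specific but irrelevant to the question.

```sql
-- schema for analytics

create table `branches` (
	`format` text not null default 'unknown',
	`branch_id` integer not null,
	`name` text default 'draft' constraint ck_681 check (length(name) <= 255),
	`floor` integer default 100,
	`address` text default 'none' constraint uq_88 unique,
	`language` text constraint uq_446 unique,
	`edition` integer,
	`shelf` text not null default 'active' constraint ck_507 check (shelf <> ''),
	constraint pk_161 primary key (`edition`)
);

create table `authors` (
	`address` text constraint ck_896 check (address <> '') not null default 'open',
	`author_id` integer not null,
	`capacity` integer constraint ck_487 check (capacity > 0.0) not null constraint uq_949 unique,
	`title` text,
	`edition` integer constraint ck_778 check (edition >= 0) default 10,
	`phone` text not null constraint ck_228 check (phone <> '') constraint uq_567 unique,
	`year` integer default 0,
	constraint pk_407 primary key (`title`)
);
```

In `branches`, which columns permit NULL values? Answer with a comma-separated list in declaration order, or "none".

- format: declared NOT NULL → not nullable.
- branch_id: declared NOT NULL → not nullable.
- name: CHECK does not forbid NULL (a CHECK constraint passes when its expression is NULL) → nullable.
- floor: DEFAULT only fills an omitted column; an explicit NULL is still allowed → nullable.
- address: UNIQUE does not imply NOT NULL → nullable.
- language: UNIQUE does not imply NOT NULL → nullable.
- edition: part of the PRIMARY KEY, which implies NOT NULL → not nullable.
- shelf: declared NOT NULL → not nullable.

name, floor, address, language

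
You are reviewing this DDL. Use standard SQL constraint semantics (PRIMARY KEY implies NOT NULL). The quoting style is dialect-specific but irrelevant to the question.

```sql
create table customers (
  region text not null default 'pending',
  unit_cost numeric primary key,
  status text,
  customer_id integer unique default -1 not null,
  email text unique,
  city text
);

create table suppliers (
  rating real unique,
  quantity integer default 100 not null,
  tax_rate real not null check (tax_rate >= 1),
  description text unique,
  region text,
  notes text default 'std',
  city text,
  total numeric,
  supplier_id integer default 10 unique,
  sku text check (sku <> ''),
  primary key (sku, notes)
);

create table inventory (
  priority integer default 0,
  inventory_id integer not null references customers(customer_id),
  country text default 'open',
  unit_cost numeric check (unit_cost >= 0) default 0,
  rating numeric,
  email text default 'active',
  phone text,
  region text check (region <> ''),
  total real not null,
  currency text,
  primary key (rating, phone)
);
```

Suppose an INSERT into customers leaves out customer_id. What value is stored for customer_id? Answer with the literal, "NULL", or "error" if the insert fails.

-1

customer_id has an explicit DEFAULT -1.
When the column is omitted from an INSERT, that default is used.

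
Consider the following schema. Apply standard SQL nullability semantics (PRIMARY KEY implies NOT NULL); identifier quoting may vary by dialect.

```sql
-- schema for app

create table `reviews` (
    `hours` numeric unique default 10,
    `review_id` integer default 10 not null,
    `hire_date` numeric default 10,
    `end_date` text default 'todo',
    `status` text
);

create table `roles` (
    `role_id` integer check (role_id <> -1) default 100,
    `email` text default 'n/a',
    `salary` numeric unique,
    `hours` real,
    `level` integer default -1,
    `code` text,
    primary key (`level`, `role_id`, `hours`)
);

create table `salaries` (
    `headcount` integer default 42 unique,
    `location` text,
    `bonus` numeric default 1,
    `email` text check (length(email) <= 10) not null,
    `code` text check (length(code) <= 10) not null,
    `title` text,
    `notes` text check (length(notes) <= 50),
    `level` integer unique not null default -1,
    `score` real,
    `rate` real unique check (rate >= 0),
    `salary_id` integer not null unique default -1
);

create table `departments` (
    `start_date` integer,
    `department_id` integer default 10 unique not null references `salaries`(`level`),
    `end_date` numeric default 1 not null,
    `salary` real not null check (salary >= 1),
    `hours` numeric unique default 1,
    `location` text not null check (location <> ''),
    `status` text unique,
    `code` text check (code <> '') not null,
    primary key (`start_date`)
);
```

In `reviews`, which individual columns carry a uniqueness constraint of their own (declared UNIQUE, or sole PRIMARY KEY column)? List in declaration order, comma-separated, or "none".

hours

- hours: declared UNIQUE → unique.
- review_id: no UNIQUE or single-column PK constraint.
- hire_date: no UNIQUE or single-column PK constraint.
- end_date: no UNIQUE or single-column PK constraint.
- status: no UNIQUE or single-column PK constraint.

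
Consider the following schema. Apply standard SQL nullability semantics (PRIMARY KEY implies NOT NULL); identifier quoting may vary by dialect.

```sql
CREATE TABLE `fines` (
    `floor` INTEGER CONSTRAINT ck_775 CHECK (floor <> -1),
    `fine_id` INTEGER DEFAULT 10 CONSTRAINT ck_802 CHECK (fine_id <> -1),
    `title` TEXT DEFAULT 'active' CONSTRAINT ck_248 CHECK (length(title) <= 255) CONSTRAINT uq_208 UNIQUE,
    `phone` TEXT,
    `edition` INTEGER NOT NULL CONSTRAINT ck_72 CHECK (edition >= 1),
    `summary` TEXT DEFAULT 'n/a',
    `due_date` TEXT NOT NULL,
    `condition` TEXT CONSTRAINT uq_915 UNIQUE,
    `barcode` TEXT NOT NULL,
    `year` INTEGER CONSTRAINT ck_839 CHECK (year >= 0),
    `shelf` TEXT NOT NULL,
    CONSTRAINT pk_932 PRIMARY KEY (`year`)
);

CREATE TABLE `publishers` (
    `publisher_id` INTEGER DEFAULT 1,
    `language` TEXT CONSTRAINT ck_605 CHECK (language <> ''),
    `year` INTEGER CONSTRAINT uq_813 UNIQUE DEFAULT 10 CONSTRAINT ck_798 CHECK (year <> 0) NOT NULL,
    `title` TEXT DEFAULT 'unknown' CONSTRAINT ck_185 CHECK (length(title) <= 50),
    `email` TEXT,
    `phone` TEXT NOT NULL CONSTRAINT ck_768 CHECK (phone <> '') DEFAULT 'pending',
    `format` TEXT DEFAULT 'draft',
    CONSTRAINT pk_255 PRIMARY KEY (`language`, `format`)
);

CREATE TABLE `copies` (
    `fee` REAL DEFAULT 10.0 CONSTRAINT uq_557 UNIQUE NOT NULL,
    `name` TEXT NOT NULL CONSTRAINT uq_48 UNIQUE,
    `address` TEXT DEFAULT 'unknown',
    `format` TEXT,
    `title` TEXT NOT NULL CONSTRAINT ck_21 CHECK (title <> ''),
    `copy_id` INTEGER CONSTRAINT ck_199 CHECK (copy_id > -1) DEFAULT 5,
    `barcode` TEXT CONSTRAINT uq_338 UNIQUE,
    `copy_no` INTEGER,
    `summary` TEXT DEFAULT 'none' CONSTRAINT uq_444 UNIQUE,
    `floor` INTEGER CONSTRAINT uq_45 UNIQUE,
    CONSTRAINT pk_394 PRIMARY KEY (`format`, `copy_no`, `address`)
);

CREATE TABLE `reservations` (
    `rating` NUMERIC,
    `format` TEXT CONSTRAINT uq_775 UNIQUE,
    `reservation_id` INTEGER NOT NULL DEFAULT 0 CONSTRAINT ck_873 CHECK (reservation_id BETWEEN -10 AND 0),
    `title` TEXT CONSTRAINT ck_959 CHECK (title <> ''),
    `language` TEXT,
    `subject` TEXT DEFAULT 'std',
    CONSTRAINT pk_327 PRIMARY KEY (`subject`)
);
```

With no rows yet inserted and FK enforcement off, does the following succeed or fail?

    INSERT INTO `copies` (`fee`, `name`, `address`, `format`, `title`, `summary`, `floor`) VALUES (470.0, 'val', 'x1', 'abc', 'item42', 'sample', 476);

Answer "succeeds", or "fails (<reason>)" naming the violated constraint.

fails (NOT NULL on copy_no)

copy_no is omitted from the column list and has no DEFAULT, so it would receive NULL.
But copy_no is part of the PRIMARY KEY (implied NOT NULL).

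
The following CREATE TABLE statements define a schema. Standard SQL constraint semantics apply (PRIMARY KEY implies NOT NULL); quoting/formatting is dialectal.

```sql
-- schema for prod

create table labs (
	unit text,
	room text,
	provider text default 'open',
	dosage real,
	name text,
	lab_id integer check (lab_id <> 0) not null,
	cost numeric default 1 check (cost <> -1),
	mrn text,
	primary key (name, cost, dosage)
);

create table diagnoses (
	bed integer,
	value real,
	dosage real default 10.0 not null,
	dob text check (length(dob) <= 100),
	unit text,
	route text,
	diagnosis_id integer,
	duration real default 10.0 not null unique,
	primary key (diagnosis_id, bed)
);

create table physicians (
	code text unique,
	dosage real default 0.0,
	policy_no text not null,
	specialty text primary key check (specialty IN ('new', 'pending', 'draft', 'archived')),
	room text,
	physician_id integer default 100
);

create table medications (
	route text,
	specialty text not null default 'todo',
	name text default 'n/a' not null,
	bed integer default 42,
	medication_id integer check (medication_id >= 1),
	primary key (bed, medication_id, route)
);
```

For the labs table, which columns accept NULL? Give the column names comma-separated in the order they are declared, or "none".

unit, room, provider, mrn

- unit: no NOT NULL constraint applies → nullable.
- room: no NOT NULL constraint applies → nullable.
- provider: DEFAULT only fills an omitted column; an explicit NULL is still allowed → nullable.
- dosage: part of the PRIMARY KEY, which implies NOT NULL → not nullable.
- name: part of the PRIMARY KEY, which implies NOT NULL → not nullable.
- lab_id: declared NOT NULL → not nullable.
- cost: part of the PRIMARY KEY, which implies NOT NULL → not nullable.
- mrn: no NOT NULL constraint applies → nullable.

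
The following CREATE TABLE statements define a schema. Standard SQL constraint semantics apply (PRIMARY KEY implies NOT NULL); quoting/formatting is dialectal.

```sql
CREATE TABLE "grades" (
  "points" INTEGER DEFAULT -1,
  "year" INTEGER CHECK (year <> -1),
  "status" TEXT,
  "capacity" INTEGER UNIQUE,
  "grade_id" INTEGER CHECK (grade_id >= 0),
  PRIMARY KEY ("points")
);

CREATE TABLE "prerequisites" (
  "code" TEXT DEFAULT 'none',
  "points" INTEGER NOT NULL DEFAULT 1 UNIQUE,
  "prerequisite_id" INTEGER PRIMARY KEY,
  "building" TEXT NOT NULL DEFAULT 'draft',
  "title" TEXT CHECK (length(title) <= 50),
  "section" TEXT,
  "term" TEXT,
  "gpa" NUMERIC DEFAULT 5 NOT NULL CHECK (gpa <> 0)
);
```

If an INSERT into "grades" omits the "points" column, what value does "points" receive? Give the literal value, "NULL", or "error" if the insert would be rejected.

-1

points has an explicit DEFAULT -1.
When the column is omitted from an INSERT, that default is used.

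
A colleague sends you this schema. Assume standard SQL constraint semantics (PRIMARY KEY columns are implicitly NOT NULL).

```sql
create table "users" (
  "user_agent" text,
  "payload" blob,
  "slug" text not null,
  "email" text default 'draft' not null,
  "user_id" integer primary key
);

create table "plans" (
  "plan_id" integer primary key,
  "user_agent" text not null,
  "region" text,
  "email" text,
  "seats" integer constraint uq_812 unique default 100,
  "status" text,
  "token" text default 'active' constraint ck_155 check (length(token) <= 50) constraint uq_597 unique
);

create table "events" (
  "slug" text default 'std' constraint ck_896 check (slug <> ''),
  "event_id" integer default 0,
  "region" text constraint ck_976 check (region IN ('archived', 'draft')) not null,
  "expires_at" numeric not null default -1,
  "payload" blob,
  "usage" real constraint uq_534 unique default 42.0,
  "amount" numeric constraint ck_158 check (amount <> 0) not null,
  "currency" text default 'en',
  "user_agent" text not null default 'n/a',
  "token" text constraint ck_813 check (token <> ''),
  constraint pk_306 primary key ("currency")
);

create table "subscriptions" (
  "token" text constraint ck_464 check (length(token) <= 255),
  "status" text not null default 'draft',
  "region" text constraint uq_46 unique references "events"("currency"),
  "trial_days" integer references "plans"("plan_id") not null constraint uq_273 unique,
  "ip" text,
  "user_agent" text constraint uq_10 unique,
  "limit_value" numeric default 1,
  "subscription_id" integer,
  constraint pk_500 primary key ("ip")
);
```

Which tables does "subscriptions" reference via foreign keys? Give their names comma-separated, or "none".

- region REFERENCES events(currency).
- trial_days REFERENCES plans(plan_id).

events, plans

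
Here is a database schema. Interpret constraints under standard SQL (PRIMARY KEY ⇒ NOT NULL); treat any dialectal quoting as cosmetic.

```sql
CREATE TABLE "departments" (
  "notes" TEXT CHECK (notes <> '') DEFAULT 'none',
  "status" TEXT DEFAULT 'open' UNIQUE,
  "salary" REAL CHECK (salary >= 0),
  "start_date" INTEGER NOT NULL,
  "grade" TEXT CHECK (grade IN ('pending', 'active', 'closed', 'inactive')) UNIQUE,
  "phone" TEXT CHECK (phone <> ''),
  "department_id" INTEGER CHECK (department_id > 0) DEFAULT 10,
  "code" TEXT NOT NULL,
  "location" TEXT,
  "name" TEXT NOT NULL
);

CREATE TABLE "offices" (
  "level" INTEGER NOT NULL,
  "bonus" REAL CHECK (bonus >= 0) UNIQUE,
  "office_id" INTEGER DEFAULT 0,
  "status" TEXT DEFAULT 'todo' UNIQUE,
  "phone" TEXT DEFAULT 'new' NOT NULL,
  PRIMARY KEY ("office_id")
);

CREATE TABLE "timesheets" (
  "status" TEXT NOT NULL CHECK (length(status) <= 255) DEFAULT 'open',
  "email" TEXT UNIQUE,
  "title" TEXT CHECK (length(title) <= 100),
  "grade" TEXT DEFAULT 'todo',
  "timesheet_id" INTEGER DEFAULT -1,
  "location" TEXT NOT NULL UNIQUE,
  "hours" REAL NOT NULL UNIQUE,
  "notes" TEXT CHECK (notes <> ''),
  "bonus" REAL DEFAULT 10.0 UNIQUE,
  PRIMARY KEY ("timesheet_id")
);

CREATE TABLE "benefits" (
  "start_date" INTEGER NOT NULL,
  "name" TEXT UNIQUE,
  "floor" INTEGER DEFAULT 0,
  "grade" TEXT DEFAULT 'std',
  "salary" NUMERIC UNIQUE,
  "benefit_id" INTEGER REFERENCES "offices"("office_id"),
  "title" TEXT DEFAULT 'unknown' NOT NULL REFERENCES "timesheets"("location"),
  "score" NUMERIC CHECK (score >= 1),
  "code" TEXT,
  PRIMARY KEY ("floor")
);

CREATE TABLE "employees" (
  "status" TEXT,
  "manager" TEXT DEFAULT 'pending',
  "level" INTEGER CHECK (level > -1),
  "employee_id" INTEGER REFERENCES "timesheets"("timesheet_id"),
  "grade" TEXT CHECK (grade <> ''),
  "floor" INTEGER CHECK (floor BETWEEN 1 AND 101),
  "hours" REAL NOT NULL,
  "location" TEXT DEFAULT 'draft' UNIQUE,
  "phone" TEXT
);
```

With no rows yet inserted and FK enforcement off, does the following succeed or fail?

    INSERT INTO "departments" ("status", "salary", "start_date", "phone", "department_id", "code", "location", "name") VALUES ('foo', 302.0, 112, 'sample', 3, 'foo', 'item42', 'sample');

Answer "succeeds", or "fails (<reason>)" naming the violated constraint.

succeeds

NOT NULL columns: code is supplied; name is supplied; start_date is supplied.
CHECK constraints: 302.0 satisfies (salary >= 0); 'sample' satisfies (phone <> ''); 3 satisfies (department_id > 0).
No constraint is violated.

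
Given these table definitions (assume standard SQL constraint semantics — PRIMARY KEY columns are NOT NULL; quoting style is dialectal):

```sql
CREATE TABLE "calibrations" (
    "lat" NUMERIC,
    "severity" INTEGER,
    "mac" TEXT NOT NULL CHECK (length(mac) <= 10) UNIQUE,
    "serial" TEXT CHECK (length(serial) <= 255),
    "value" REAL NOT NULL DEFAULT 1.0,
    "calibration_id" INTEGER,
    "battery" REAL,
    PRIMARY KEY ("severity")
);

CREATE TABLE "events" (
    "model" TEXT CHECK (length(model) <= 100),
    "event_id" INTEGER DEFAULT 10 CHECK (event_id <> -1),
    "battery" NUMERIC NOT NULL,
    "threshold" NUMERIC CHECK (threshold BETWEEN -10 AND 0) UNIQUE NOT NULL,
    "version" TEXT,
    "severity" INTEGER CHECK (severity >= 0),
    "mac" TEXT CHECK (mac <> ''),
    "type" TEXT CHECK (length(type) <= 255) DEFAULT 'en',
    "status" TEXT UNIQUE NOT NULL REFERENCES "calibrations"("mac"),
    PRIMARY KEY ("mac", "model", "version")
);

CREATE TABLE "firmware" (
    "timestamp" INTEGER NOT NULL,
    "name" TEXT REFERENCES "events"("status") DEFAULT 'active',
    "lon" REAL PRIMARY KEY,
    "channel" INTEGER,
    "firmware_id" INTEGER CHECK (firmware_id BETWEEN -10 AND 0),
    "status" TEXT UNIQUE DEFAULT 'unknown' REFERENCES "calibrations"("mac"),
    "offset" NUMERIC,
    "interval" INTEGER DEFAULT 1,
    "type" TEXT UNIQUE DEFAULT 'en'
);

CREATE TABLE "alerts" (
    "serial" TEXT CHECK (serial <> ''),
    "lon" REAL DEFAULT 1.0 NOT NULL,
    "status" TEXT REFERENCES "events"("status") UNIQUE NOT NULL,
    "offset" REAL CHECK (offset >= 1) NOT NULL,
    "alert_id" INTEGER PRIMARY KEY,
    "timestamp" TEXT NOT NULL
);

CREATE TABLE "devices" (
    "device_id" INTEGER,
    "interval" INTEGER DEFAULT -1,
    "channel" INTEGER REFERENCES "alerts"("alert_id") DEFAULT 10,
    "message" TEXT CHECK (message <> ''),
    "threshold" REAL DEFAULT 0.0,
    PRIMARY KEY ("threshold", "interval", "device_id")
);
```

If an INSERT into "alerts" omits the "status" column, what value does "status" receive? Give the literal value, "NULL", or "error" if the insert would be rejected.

status has no DEFAULT clause.
Omitting it would insert NULL, but it is declared NOT NULL, so the INSERT fails.

error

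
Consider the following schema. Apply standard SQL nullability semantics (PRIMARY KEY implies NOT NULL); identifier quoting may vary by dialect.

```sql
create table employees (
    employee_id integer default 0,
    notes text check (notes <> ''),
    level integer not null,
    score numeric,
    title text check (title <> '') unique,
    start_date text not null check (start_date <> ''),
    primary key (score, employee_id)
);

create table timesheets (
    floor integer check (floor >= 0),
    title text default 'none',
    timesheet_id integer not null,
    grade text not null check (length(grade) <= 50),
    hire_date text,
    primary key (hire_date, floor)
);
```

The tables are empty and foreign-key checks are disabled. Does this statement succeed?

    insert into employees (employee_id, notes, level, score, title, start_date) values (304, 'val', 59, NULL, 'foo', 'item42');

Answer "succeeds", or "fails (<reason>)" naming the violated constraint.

score is explicitly set to NULL, but score is part of the PRIMARY KEY (implied NOT NULL).

fails (NOT NULL on score)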